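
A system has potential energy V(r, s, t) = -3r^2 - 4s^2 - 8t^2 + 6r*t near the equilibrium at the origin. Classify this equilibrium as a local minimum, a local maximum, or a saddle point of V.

The Hessian at the origin is H = [[-6, 0, 6], [0, -8, 0], [6, 0, -16]].
Symmetric row and column elimination reduces H to a congruent diagonal form with pivots -6, -8, -10.
That gives 3 negative pivots.
H is negative definite, so the origin is a strict local maximum.

local maximum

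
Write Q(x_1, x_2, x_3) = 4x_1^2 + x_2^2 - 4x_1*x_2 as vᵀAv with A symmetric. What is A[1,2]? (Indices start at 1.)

The coefficient of x_1·x_2 in Q is -4. For a symmetric A this equals A[1,2] + A[2,1] = 2·A[1,2].
So A[1,2] = -4/2 = -2.

-2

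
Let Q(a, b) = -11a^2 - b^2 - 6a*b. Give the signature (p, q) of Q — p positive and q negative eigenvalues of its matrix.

(0, 2)

The symmetric matrix is A = [[-11, -3], [-3, -1]].
Row-reducing A symmetrically gives the diagonal entries -11, -2/11.
That gives 2 negative pivots.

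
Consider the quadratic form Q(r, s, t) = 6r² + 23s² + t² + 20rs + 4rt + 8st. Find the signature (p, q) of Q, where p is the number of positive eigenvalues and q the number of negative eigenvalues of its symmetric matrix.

(3, 0)

The symmetric matrix is A = [[6, 10, 2], [10, 23, 4], [2, 4, 1]].
Row-reducing A symmetrically gives the diagonal entries 6, 19/3, 5/19.
That gives 3 positive pivots.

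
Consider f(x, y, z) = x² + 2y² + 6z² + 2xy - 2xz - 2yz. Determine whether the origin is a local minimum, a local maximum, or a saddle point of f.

The Hessian at the origin is H = [[2, 2, -2], [2, 4, -2], [-2, -2, 12]].
Row-reducing H symmetrically gives the diagonal entries 2, 2, 10.
So there are 3 positive pivots.
H is positive definite, so the origin is a strict local minimum.

local minimum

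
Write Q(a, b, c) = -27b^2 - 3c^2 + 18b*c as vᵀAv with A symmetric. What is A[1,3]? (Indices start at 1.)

0

The coefficient of a·c in Q is 0. For a symmetric A this equals A[1,3] + A[3,1] = 2·A[1,3].
So A[1,3] = 0/2 = 0.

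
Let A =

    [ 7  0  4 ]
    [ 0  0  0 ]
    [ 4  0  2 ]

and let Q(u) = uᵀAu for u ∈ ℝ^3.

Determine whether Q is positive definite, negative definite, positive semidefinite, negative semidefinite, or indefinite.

indefinite

Applying the same elementary operations to the rows and columns of A produces a congruent diagonal matrix with entries 7, 0, -2/7.
That gives 1 positive, 1 negative, 1 zero pivots.
Hence Q is indefinite.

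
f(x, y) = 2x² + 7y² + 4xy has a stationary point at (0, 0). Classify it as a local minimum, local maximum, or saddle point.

local minimum

The Hessian at the origin is H = [[4, 4], [4, 14]].
det H = 4·14 − (4)² = 40 > 0 and H[1,1] = 4 > 0, so H is positive definite.
Therefore the origin is a local minimum.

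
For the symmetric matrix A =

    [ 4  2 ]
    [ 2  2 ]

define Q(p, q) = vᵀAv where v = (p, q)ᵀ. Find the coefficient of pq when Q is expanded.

4

The coefficient of pq is A[1,2] + A[2,1] = 2·2 = 4.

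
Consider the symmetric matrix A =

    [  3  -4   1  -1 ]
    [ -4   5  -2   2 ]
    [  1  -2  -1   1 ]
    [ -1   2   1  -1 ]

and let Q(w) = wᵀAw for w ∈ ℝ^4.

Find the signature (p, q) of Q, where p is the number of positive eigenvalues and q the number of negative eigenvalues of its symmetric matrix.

Symmetric row and column elimination reduces A to a congruent diagonal form with pivots 3, -1/3, 0, 0.
That gives 1 positive, 1 negative, 2 zero pivots.

(1, 1)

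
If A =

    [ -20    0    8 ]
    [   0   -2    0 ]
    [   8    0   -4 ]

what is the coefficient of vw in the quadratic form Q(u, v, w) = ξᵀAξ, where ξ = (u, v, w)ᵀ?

0

The coefficient of vw is A[2,3] + A[3,2] = 2·0 = 0.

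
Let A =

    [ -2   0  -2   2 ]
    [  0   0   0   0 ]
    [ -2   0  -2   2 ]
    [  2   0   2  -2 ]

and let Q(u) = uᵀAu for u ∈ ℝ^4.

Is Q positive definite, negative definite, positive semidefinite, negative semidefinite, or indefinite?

Congruent diagonalization of A (simultaneous row and column reduction) yields pivots -2, 0, 0, 0.
So there are 1 negative, 3 zero pivots.
Hence Q is negative semidefinite.

negative semidefinite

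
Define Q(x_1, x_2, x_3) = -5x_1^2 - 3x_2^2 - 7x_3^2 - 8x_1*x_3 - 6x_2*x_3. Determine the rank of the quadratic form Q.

The symmetric matrix is A = [[-5, 0, -4], [0, -3, -3], [-4, -3, -7]].
An LDLᵀ factorisation of A has diagonal entries -5, -3, -4/5.
That gives 3 negative pivots.
The rank is the number of nonzero pivots: 3.

3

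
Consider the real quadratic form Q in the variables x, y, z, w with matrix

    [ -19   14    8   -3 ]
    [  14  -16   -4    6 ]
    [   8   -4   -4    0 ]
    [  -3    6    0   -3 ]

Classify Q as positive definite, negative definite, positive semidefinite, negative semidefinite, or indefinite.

negative semidefinite

Symmetric row and column elimination reduces A to a congruent diagonal form with pivots -19, -108/19, 0, 0.
Counting signs: 2 negative, 2 zero.
Hence Q is negative semidefinite.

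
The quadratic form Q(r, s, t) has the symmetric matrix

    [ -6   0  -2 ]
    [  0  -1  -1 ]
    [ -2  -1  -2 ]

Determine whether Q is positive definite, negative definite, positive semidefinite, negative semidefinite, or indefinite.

Leading principal minors: Δ_1 = -6, Δ_2 = 6, Δ_3 = -2.
The signs alternate starting with Δ_1 < 0, so by Sylvester's criterion Q is negative definite.

negative definite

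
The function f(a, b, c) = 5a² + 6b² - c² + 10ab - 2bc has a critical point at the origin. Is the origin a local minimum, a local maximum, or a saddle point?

saddle point

The Hessian at the origin is H = [[10, 10, 0], [10, 12, -2], [0, -2, -2]].
Row-reducing H symmetrically gives the diagonal entries 10, 2, -4.
Counting signs: 2 positive, 1 negative.
H is indefinite, so the origin is a saddle point.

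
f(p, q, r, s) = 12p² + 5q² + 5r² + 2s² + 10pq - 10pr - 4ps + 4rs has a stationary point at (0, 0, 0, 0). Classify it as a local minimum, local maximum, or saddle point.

The Hessian at the origin is H = [[24, 10, -10, -4], [10, 10, 0, 0], [-10, 0, 10, 4], [-4, 0, 4, 4]].
Applying the same elementary operations to the rows and columns of H produces a congruent diagonal matrix with entries 24, 35/6, 20/7, 12/5.
Counting signs: 4 positive.
H is positive definite, so the origin is a strict local minimum.

local minimum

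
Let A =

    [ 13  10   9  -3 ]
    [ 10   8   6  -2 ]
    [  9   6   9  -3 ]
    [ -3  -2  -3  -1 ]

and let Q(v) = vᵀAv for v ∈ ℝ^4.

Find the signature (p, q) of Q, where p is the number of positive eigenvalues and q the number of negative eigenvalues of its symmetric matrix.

Congruent diagonalization of A (simultaneous row and column reduction) yields pivots 13, 4/13, 0, -2.
So there are 2 positive, 1 negative, 1 zero pivots.

(2, 1)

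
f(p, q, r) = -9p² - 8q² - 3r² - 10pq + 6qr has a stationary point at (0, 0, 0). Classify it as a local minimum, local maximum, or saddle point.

local maximum

The Hessian at the origin is H = [[-18, -10, 0], [-10, -16, 6], [0, 6, -6]].
An LDLᵀ factorisation of H has diagonal entries -18, -94/9, -120/47.
That gives 3 negative pivots.
H is negative definite, so the origin is a strict local maximum.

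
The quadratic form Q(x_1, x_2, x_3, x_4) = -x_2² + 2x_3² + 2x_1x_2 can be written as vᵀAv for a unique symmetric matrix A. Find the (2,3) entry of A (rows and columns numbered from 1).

0

The coefficient of x_2·x_3 in Q is 0. For a symmetric A this equals A[2,3] + A[3,2] = 2·A[2,3].
So A[2,3] = 0/2 = 0.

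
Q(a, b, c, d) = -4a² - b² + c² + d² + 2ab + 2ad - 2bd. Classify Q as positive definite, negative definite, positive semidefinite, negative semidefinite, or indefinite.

indefinite

The symmetric matrix is A = [[-4, 1, 0, 1], [1, -1, 0, -1], [0, 0, 1, 0], [1, -1, 0, 1]].
Symmetric row and column elimination reduces A to a congruent diagonal form with pivots -4, -3/4, 1, 2.
Counting signs: 2 positive, 2 negative.
Hence Q is indefinite.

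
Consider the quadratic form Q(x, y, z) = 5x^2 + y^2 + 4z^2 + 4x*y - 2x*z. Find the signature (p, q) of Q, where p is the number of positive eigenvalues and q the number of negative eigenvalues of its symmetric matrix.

(3, 0)

The associated matrix is A = [[5, 2, -1], [2, 1, 0], [-1, 0, 4]].
Symmetric row and column elimination reduces A to a congruent diagonal form with pivots 5, 1/5, 3.
So there are 3 positive pivots.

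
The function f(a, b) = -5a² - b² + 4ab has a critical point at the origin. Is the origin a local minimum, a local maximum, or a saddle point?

local maximum

The Hessian at the origin is H = [[-10, 4], [4, -2]].
det H = -10·-2 − (4)² = 4 > 0 and H[1,1] = -10 < 0, so H is negative definite.
Therefore the origin is a local maximum.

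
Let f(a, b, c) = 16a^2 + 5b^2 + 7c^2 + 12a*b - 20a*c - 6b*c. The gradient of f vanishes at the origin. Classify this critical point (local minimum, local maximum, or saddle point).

local minimum

The Hessian at the origin is H = [[32, 12, -20], [12, 10, -6], [-20, -6, 14]].
Row-reducing H symmetrically gives the diagonal entries 32, 11/2, 12/11.
Counting signs: 3 positive.
H is positive definite, so the origin is a strict local minimum.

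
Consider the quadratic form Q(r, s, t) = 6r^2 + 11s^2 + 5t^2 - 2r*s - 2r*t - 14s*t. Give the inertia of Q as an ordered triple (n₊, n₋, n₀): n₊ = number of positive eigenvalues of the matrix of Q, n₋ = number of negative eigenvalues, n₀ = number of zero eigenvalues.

The associated matrix is A = [[6, -1, -1], [-1, 11, -7], [-1, -7, 5]].
Row-reducing A symmetrically gives the diagonal entries 6, 65/6, 6/65.
That gives 3 positive pivots.

(3, 0, 0)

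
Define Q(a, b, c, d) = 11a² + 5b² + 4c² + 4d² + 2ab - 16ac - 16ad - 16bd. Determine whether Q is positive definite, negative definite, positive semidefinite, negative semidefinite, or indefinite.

The associated matrix is A = [[11, 1, -8, -8], [1, 5, 0, -8], [-8, 0, 4, 0], [-8, -8, 0, 4]].
An LDLᵀ factorisation of A has diagonal entries 11, 54/11, -52/27, -12/13.
So there are 2 positive, 2 negative pivots.
Hence Q is indefinite.

indefinite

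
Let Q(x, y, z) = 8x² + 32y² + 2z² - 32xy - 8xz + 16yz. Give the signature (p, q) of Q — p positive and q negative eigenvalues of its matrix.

(1, 0)

The symmetric matrix is A = [[8, -16, -4], [-16, 32, 8], [-4, 8, 2]].
Applying the same elementary operations to the rows and columns of A produces a congruent diagonal matrix with entries 8, 0, 0.
So there are 1 positive, 2 zero pivots.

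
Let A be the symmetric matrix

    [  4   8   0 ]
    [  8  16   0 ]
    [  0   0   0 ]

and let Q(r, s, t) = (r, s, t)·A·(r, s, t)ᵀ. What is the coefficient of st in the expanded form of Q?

0

The coefficient of st is A[2,3] + A[3,2] = 2·0 = 0.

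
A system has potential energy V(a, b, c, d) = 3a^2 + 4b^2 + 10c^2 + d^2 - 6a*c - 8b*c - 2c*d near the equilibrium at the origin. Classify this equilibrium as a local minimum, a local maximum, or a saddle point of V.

The Hessian at the origin is H = [[6, 0, -6, 0], [0, 8, -8, 0], [-6, -8, 20, -2], [0, 0, -2, 2]].
An LDLᵀ factorisation of H has diagonal entries 6, 8, 6, 4/3.
Counting signs: 4 positive.
H is positive definite, so the origin is a strict local minimum.

local minimum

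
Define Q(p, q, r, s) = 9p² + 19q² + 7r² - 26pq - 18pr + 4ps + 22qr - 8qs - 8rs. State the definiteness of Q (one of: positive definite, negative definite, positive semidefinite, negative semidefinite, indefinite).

indefinite

The associated matrix is A = [[9, -13, -9, 2], [-13, 19, 11, -4], [-9, 11, 7, -4], [2, -4, -4, 0]].
Congruent diagonalization of A (simultaneous row and column reduction) yields pivots 9, 2/9, -20, 6/5.
Counting signs: 3 positive, 1 negative.
Hence Q is indefinite.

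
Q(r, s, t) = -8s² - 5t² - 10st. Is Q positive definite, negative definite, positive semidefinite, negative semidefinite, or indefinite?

negative semidefinite

The symmetric matrix is A = [[0, 0, 0], [0, -8, -5], [0, -5, -5]].
Symmetric row and column elimination reduces A to a congruent diagonal form with pivots 0, -8, -15/8.
So there are 2 negative, 1 zero pivots.
Hence Q is negative semidefinite.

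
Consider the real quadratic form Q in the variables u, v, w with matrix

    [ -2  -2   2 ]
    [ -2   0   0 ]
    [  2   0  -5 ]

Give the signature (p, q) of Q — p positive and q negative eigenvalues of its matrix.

Symmetric row and column elimination reduces A to a congruent diagonal form with pivots -2, 2, -5.
That gives 1 positive, 2 negative pivots.

(1, 2)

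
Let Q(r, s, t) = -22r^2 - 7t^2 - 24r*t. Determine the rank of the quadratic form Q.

Write A = [[-22, 0, -12], [0, 0, 0], [-12, 0, -7]].
Congruent diagonalization of A (simultaneous row and column reduction) yields pivots -22, 0, -5/11.
So there are 2 negative, 1 zero pivots.
The rank is the number of nonzero pivots: 2.

2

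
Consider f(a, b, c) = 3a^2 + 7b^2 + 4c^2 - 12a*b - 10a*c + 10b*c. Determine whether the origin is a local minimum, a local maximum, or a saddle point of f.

saddle point

The Hessian at the origin is H = [[6, -12, -10], [-12, 14, 10], [-10, 10, 8]].
Congruent diagonalization of H (simultaneous row and column reduction) yields pivots 6, -10, 4/3.
Counting signs: 2 positive, 1 negative.
H is indefinite, so the origin is a saddle point.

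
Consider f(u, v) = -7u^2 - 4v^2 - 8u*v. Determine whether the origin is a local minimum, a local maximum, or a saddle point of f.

local maximum

The Hessian at the origin is H = [[-14, -8], [-8, -8]].
det H = -14·-8 − (-8)² = 48 > 0 and H[1,1] = -14 < 0, so H is negative definite.
Therefore the origin is a local maximum.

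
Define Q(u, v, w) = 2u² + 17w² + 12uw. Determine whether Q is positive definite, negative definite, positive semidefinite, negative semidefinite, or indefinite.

indefinite

The associated matrix is A = [[2, 0, 6], [0, 0, 0], [6, 0, 17]].
Symmetric row and column elimination reduces A to a congruent diagonal form with pivots 2, 0, -1.
So there are 1 positive, 1 negative, 1 zero pivots.
Hence Q is indefinite.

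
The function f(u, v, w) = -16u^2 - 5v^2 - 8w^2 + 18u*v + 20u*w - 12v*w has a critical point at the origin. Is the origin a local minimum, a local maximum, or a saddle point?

saddle point

The Hessian at the origin is H = [[-32, 18, 20], [18, -10, -12], [20, -12, -16]].
Congruent diagonalization of H (simultaneous row and column reduction) yields pivots -32, 1/8, -8.
That gives 1 positive, 2 negative pivots.
H is indefinite, so the origin is a saddle point.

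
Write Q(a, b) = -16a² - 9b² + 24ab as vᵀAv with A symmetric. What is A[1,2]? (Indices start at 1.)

The coefficient of a·b in Q is 24. For a symmetric A this equals A[1,2] + A[2,1] = 2·A[1,2].
So A[1,2] = 24/2 = 12.

12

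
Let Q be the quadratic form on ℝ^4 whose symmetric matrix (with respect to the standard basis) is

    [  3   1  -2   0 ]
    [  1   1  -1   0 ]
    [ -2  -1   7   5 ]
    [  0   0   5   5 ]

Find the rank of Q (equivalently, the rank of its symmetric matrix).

4

Row-reducing A symmetrically gives the diagonal entries 3, 2/3, 11/2, 5/11.
Counting signs: 4 positive.
The rank is the number of nonzero pivots: 4.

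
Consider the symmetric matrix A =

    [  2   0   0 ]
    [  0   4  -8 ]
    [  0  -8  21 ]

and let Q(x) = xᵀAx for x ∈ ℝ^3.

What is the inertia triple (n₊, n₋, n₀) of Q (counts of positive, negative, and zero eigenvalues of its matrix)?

An LDLᵀ factorisation of A has diagonal entries 2, 4, 5.
So there are 3 positive pivots.

(3, 0, 0)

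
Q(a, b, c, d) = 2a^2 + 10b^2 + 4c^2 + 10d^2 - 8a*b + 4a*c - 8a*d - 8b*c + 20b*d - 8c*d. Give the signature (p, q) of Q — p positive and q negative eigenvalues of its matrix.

Write A = [[2, -4, 2, -4], [-4, 10, -4, 10], [2, -4, 4, -4], [-4, 10, -4, 10]].
Congruent diagonalization of A (simultaneous row and column reduction) yields pivots 2, 2, 2, 0.
That gives 3 positive, 1 zero pivots.

(3, 0)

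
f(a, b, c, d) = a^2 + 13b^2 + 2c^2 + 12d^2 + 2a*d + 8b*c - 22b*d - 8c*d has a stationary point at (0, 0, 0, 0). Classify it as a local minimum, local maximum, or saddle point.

local minimum

The Hessian at the origin is H = [[2, 0, 0, 2], [0, 26, 8, -22], [0, 8, 4, -8], [2, -22, -8, 24]].
Row-reducing H symmetrically gives the diagonal entries 2, 26, 20/13, 12/5.
That gives 4 positive pivots.
H is positive definite, so the origin is a strict local minimum.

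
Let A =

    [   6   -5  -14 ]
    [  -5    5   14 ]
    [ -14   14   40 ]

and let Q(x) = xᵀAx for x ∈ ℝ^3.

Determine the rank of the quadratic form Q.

Applying the same elementary operations to the rows and columns of A produces a congruent diagonal matrix with entries 6, 5/6, 4/5.
That gives 3 positive pivots.
The rank is the number of nonzero pivots: 3.

3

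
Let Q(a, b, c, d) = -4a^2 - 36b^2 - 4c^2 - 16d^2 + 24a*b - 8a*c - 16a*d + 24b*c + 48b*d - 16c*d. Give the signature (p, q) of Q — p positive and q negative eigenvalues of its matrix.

(0, 1)

The symmetric matrix is A = [[-4, 12, -4, -8], [12, -36, 12, 24], [-4, 12, -4, -8], [-8, 24, -8, -16]].
Symmetric row and column elimination reduces A to a congruent diagonal form with pivots -4, 0, 0, 0.
So there are 1 negative, 3 zero pivots.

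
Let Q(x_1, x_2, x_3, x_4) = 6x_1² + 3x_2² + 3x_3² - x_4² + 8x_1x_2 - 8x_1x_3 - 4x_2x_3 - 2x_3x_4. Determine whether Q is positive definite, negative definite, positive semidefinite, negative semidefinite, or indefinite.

indefinite

The symmetric matrix is A = [[6, 4, -4, 0], [4, 3, -2, 0], [-4, -2, 3, -1], [0, 0, -1, -1]].
Symmetric row and column elimination reduces A to a congruent diagonal form with pivots 6, 1/3, -1, 0.
So there are 2 positive, 1 negative, 1 zero pivots.
Hence Q is indefinite.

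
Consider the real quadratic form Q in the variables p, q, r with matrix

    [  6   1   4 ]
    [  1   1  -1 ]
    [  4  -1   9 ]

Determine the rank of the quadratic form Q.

3

Row-reducing A symmetrically gives the diagonal entries 6, 5/6, 3.
That gives 3 positive pivots.
The rank is the number of nonzero pivots: 3.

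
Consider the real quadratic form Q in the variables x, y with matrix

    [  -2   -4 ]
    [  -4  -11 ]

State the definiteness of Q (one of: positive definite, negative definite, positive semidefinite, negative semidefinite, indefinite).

negative definite

For the 2×2 matrix [[-2, -4], [-4, -11]]: det = -2·-11 − (-4)² = 6, trace = -13.
det > 0 so both eigenvalues share the sign of the trace; trace = -13 < 0 ⇒ both negative.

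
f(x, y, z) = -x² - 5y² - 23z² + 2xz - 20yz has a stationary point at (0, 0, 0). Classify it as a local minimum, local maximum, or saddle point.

The Hessian at the origin is H = [[-2, 0, 2], [0, -10, -20], [2, -20, -46]].
Congruent diagonalization of H (simultaneous row and column reduction) yields pivots -2, -10, -4.
That gives 3 negative pivots.
H is negative definite, so the origin is a strict local maximum.

local maximum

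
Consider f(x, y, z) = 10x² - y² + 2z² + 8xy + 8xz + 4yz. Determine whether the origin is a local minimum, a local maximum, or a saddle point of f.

saddle point

The Hessian at the origin is H = [[20, 8, 8], [8, -2, 4], [8, 4, 4]].
Row-reducing H symmetrically gives the diagonal entries 20, -26/5, 12/13.
Counting signs: 2 positive, 1 negative.
H is indefinite, so the origin is a saddle point.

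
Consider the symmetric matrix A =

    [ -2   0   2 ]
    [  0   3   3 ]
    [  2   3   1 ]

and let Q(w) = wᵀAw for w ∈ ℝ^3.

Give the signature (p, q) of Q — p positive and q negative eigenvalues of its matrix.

(1, 1)

Applying the same elementary operations to the rows and columns of A produces a congruent diagonal matrix with entries -2, 3, 0.
That gives 1 positive, 1 negative, 1 zero pivots.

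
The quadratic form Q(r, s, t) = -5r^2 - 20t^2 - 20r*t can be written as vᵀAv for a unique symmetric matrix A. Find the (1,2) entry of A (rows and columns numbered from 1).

The coefficient of r·s in Q is 0. For a symmetric A this equals A[1,2] + A[2,1] = 2·A[1,2].
So A[1,2] = 0/2 = 0.

0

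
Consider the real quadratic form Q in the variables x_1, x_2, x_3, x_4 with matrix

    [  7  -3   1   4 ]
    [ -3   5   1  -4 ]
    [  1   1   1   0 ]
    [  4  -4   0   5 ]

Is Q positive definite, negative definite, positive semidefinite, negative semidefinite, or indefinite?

positive definite

Leading principal minors: Δ_1 = 7, Δ_2 = 26, Δ_3 = 8, Δ_4 = 8.
All leading principal minors are positive, so by Sylvester's criterion Q is positive definite.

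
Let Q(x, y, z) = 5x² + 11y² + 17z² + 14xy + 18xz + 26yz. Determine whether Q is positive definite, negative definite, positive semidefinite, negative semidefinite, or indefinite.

positive definite

The symmetric matrix of Q is A = [[5, 7, 9], [7, 11, 13], [9, 13, 17]].
Leading principal minors: Δ_1 = 5, Δ_2 = 6, Δ_3 = 4.
All leading principal minors are positive, so by Sylvester's criterion Q is positive definite.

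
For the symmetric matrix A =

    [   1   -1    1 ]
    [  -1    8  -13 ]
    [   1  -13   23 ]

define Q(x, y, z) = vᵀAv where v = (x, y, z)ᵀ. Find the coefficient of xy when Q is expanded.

The coefficient of xy is A[1,2] + A[2,1] = 2·(-1) = -2.

-2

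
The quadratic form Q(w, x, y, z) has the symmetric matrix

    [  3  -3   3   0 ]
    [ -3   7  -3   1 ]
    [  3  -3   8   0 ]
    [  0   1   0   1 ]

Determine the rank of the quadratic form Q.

4

Symmetric row and column elimination reduces A to a congruent diagonal form with pivots 3, 4, 5, 3/4.
So there are 4 positive pivots.
The rank is the number of nonzero pivots: 4.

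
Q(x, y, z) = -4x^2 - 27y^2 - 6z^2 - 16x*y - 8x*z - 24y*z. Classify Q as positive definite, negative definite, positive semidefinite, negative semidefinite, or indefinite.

negative definite

The symmetric matrix is A = [[-4, -8, -4], [-8, -27, -12], [-4, -12, -6]].
Symmetric row and column elimination reduces A to a congruent diagonal form with pivots -4, -11, -6/11.
So there are 3 negative pivots.
Hence Q is negative definite.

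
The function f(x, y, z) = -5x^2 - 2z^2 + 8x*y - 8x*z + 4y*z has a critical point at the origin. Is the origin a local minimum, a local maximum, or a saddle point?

The Hessian at the origin is H = [[-10, 8, -8], [8, 0, 4], [-8, 4, -4]].
An LDLᵀ factorisation of H has diagonal entries -10, 32/5, 3/2.
So there are 2 positive, 1 negative pivots.
H is indefinite, so the origin is a saddle point.

saddle point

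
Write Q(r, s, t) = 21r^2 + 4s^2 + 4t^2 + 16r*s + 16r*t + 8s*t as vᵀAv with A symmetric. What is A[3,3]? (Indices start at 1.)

4

The coefficient of t^2 in Q is 4, and that is exactly A[3,3].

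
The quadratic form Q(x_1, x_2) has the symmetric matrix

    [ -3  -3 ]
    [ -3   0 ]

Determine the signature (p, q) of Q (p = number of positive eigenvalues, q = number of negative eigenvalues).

Congruent diagonalization of A (simultaneous row and column reduction) yields pivots -3, 3.
So there are 1 positive, 1 negative pivots.

(1, 1)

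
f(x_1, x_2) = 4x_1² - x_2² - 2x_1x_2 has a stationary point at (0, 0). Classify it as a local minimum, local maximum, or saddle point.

The Hessian at the origin is H = [[8, -2], [-2, -2]].
det H = 8·-2 − (-2)² = -20 < 0, so H is indefinite.
Therefore the origin is a saddle point.

saddle point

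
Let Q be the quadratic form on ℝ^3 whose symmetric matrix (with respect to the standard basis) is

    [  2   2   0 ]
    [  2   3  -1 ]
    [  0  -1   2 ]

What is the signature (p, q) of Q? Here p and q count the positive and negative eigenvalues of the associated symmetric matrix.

Applying the same elementary operations to the rows and columns of A produces a congruent diagonal matrix with entries 2, 1, 1.
So there are 3 positive pivots.

(3, 0)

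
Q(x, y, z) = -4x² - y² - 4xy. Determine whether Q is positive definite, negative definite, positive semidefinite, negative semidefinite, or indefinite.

negative semidefinite

The symmetric matrix is A = [[-4, -2, 0], [-2, -1, 0], [0, 0, 0]].
Applying the same elementary operations to the rows and columns of A produces a congruent diagonal matrix with entries -4, 0, 0.
Counting signs: 1 negative, 2 zero.
Hence Q is negative semidefinite.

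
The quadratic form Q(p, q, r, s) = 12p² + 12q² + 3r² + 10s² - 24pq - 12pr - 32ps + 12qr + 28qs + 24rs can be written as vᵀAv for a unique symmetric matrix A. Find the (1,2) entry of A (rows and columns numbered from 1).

-12

The coefficient of p·q in Q is -24. For a symmetric A this equals A[1,2] + A[2,1] = 2·A[1,2].
So A[1,2] = -24/2 = -12.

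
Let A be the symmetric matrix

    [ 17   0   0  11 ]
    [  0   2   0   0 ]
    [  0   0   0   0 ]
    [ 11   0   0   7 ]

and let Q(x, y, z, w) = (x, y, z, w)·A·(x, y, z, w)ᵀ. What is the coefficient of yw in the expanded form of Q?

0

The coefficient of yw is A[2,4] + A[4,2] = 2·0 = 0.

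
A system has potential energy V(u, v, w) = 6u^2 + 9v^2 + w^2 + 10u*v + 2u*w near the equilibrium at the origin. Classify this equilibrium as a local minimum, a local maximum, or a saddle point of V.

local minimum

The Hessian at the origin is H = [[12, 10, 2], [10, 18, 0], [2, 0, 2]].
An LDLᵀ factorisation of H has diagonal entries 12, 29/3, 40/29.
That gives 3 positive pivots.
H is positive definite, so the origin is a strict local minimum.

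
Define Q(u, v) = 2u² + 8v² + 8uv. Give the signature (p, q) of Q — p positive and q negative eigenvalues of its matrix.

(1, 0)

The symmetric matrix is A = [[2, 4], [4, 8]].
Symmetric row and column elimination reduces A to a congruent diagonal form with pivots 2, 0.
That gives 1 positive, 1 zero pivots.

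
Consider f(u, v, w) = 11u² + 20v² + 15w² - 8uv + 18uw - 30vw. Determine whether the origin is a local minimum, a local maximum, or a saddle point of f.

The Hessian at the origin is H = [[22, -8, 18], [-8, 40, -30], [18, -30, 30]].
Row-reducing H symmetrically gives the diagonal entries 22, 408/11, 15/34.
Counting signs: 3 positive.
H is positive definite, so the origin is a strict local minimum.

local minimum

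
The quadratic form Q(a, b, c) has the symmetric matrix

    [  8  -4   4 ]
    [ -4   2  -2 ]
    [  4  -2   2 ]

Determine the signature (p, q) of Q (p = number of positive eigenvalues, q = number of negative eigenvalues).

(1, 0)

Congruent diagonalization of A (simultaneous row and column reduction) yields pivots 8, 0, 0.
Counting signs: 1 positive, 2 zero.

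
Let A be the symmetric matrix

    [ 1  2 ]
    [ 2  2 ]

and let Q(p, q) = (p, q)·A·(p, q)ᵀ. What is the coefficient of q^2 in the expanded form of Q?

The coefficient of q^2 is the diagonal entry A[2,2] = 2.

2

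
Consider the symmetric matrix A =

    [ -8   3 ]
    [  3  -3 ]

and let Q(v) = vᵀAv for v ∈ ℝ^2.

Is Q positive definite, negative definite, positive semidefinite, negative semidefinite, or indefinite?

Applying the same elementary operations to the rows and columns of A produces a congruent diagonal matrix with entries -8, -15/8.
Counting signs: 2 negative.
Hence Q is negative definite.

negative definite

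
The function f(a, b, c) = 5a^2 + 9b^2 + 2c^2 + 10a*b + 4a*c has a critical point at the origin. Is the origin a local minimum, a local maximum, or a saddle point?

The Hessian at the origin is H = [[10, 10, 4], [10, 18, 0], [4, 0, 4]].
Row-reducing H symmetrically gives the diagonal entries 10, 8, 2/5.
Counting signs: 3 positive.
H is positive definite, so the origin is a strict local minimum.

local minimum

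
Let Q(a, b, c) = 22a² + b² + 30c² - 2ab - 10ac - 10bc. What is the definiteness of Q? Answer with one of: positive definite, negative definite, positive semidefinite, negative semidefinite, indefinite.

positive definite

The associated matrix is A = [[22, -1, -5], [-1, 1, -5], [-5, -5, 30]].
An LDLᵀ factorisation of A has diagonal entries 22, 21/22, 5/21.
So there are 3 positive pivots.
Hence Q is positive definite.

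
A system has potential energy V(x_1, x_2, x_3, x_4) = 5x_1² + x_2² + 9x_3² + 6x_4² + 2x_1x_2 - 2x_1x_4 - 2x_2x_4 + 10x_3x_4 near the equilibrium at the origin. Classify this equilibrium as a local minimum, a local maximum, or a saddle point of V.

The Hessian at the origin is H = [[10, 2, 0, -2], [2, 2, 0, -2], [0, 0, 18, 10], [-2, -2, 10, 12]].
Congruent diagonalization of H (simultaneous row and column reduction) yields pivots 10, 8/5, 18, 40/9.
Counting signs: 4 positive.
H is positive definite, so the origin is a strict local minimum.

local minimum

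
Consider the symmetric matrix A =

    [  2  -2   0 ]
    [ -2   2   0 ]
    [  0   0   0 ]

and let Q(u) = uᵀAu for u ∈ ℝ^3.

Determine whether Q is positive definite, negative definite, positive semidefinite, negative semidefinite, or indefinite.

Applying the same elementary operations to the rows and columns of A produces a congruent diagonal matrix with entries 2, 0, 0.
Counting signs: 1 positive, 2 zero.
Hence Q is positive semidefinite.

positive semidefinite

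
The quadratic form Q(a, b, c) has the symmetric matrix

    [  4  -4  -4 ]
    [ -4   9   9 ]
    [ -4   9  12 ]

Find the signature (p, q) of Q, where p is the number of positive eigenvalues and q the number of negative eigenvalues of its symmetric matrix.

Row-reducing A symmetrically gives the diagonal entries 4, 5, 3.
So there are 3 positive pivots.

(3, 0)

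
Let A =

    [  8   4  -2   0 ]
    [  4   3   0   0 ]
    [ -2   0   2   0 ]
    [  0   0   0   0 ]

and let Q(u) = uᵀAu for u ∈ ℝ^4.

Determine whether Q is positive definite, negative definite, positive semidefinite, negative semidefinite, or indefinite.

Row-reducing A symmetrically gives the diagonal entries 8, 1, 1/2, 0.
Counting signs: 3 positive, 1 zero.
Hence Q is positive semidefinite.

positive semidefinite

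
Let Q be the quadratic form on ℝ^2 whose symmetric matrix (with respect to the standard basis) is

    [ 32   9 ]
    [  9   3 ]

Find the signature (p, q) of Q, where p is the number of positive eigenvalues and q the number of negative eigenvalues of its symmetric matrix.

(2, 0)

Applying the same elementary operations to the rows and columns of A produces a congruent diagonal matrix with entries 32, 15/32.
That gives 2 positive pivots.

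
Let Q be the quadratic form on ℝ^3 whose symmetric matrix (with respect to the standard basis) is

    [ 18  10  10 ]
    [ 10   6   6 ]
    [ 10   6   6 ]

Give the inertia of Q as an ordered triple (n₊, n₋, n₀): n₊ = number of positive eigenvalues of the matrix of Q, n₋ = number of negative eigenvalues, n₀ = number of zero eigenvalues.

Applying the same elementary operations to the rows and columns of A produces a congruent diagonal matrix with entries 18, 4/9, 0.
That gives 2 positive, 1 zero pivots.

(2, 0, 1)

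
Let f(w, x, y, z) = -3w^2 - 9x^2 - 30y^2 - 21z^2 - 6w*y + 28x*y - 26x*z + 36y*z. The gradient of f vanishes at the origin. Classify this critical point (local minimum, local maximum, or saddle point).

The Hessian at the origin is H = [[-6, 0, -6, 0], [0, -18, 28, -26], [-6, 28, -60, 36], [0, -26, 36, -42]].
An LDLᵀ factorisation of H has diagonal entries -6, -18, -94/9, -120/47.
So there are 4 negative pivots.
H is negative definite, so the origin is a strict local maximum.

local maximum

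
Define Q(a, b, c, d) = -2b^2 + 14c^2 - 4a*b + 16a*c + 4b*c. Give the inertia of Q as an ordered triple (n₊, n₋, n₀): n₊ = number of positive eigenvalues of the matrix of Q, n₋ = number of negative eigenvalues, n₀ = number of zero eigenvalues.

The symmetric matrix is A = [[0, -2, 8, 0], [-2, -2, 2, 0], [8, 2, 14, 0], [0, 0, 0, 0]].
By Sylvester's law of inertia any congruent diagonalization of A has 1 positive, 2 negative and 1 zero entries.

(1, 2, 1)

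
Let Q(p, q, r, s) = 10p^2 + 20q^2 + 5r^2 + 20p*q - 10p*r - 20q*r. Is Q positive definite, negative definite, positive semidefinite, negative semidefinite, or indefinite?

positive semidefinite

Write A = [[10, 10, -5, 0], [10, 20, -10, 0], [-5, -10, 5, 0], [0, 0, 0, 0]].
Row-reducing A symmetrically gives the diagonal entries 10, 10, 0, 0.
So there are 2 positive, 2 zero pivots.
Hence Q is positive semidefinite.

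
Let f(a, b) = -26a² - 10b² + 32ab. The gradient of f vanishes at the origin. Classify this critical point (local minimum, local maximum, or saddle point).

local maximum

The Hessian at the origin is H = [[-52, 32], [32, -20]].
det H = -52·-20 − (32)² = 16 > 0 and H[1,1] = -52 < 0, so H is negative definite.
Therefore the origin is a local maximum.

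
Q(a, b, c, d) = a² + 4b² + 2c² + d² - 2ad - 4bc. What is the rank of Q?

Write A = [[1, 0, 0, -1], [0, 4, -2, 0], [0, -2, 2, 0], [-1, 0, 0, 1]].
Congruent diagonalization of A (simultaneous row and column reduction) yields pivots 1, 4, 1, 0.
So there are 3 positive, 1 zero pivots.
The rank is the number of nonzero pivots: 3.

3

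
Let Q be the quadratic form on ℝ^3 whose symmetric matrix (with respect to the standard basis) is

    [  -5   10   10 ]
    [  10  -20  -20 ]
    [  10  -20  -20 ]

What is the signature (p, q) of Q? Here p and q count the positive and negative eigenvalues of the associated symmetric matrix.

(0, 1)

Row-reducing A symmetrically gives the diagonal entries -5, 0, 0.
That gives 1 negative, 2 zero pivots.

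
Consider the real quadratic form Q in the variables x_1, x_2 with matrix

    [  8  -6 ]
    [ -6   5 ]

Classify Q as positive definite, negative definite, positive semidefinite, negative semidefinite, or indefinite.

Leading principal minors: Δ_1 = 8, Δ_2 = 4.
All leading principal minors are positive, so by Sylvester's criterion Q is positive definite.

positive definite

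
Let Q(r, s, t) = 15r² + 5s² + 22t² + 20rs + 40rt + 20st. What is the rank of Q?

3

Write A = [[15, 10, 20], [10, 5, 10], [20, 10, 22]].
Row-reducing A symmetrically gives the diagonal entries 15, -5/3, 2.
Counting signs: 2 positive, 1 negative.
The rank is the number of nonzero pivots: 3.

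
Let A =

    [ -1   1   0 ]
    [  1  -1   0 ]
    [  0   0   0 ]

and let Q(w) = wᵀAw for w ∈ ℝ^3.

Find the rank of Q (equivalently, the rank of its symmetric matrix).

Congruent diagonalization of A (simultaneous row and column reduction) yields pivots -1, 0, 0.
Counting signs: 1 negative, 2 zero.
The rank is the number of nonzero pivots: 1.

1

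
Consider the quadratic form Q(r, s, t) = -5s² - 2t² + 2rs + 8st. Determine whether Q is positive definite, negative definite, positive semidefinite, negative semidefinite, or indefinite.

The symmetric matrix is A = [[0, 1, 0], [1, -5, 4], [0, 4, -2]].
A is congruent to a diagonal matrix with 1 positive, 2 negative and 0 zero entries, so Q is indefinite.

indefinite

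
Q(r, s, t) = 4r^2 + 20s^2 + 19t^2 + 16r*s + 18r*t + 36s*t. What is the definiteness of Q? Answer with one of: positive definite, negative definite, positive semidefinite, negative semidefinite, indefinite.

indefinite

The associated matrix is A = [[4, 8, 9], [8, 20, 18], [9, 18, 19]].
An LDLᵀ factorisation of A has diagonal entries 4, 4, -5/4.
That gives 2 positive, 1 negative pivots.
Hence Q is indefinite.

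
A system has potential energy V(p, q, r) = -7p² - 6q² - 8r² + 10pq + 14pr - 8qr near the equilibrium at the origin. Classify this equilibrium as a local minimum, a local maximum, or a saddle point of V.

local maximum

The Hessian at the origin is H = [[-14, 10, 14], [10, -12, -8], [14, -8, -16]].
Row-reducing H symmetrically gives the diagonal entries -14, -34/7, -20/17.
So there are 3 negative pivots.
H is negative definite, so the origin is a strict local maximum.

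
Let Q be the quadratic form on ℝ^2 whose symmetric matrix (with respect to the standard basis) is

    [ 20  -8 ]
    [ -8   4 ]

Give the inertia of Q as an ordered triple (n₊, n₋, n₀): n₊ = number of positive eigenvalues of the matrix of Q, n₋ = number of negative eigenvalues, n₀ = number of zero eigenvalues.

An LDLᵀ factorisation of A has diagonal entries 20, 4/5.
Counting signs: 2 positive.

(2, 0, 0)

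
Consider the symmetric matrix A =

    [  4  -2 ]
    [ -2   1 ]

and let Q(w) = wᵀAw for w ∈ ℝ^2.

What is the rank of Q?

1

Row-reducing A symmetrically gives the diagonal entries 4, 0.
That gives 1 positive, 1 zero pivots.
The rank is the number of nonzero pivots: 1.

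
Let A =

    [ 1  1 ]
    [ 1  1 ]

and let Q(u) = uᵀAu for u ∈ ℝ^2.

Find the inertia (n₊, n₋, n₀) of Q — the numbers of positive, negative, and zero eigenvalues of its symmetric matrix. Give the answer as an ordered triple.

Congruent diagonalization of A (simultaneous row and column reduction) yields pivots 1, 0.
So there are 1 positive, 1 zero pivots.

(1, 0, 1)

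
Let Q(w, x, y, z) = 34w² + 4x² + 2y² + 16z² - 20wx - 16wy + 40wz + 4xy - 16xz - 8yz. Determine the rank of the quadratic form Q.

The symmetric matrix is A = [[34, -10, -8, 20], [-10, 4, 2, -8], [-8, 2, 2, -4], [20, -8, -4, 16]].
Symmetric row and column elimination reduces A to a congruent diagonal form with pivots 34, 18/17, 0, 0.
So there are 2 positive, 2 zero pivots.
The rank is the number of nonzero pivots: 2.

2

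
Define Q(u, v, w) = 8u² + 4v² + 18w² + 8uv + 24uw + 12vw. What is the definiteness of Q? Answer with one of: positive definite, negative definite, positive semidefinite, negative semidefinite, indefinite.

positive semidefinite

The associated matrix is A = [[8, 4, 12], [4, 4, 6], [12, 6, 18]].
Congruent diagonalization of A (simultaneous row and column reduction) yields pivots 8, 2, 0.
That gives 2 positive, 1 zero pivots.
Hence Q is positive semidefinite.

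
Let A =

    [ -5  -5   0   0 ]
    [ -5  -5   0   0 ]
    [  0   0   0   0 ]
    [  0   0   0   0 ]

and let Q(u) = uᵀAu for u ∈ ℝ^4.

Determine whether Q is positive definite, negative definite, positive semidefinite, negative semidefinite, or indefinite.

Applying the same elementary operations to the rows and columns of A produces a congruent diagonal matrix with entries -5, 0, 0, 0.
So there are 1 negative, 3 zero pivots.
Hence Q is negative semidefinite.

negative semidefinite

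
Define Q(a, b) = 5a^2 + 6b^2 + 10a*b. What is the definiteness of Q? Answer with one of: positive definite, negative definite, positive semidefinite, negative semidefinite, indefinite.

The symmetric matrix of Q is [[5, 5], [5, 6]].
For the 2×2 matrix [[5, 5], [5, 6]]: det = 5·6 − (5)² = 5, trace = 11.
det > 0 so both eigenvalues share the sign of the trace; trace = 11 > 0 ⇒ both positive.

positive definite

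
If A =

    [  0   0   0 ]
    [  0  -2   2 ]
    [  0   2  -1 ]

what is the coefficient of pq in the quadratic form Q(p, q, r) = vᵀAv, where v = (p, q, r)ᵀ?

0

The coefficient of pq is A[1,2] + A[2,1] = 2·0 = 0.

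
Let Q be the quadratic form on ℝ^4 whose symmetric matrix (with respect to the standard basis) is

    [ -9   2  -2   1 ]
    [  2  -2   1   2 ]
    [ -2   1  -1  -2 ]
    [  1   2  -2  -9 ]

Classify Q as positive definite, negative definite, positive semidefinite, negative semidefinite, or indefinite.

Symmetric row and column elimination reduces A to a congruent diagonal form with pivots -9, -14/9, -5/14, 0.
That gives 3 negative, 1 zero pivots.
Hence Q is negative semidefinite.

negative semidefinite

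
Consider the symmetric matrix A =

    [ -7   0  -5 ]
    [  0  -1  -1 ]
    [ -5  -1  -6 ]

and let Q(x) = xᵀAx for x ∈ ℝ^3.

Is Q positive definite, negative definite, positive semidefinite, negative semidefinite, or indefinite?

negative definite

Applying the same elementary operations to the rows and columns of A produces a congruent diagonal matrix with entries -7, -1, -10/7.
That gives 3 negative pivots.
Hence Q is negative definite.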